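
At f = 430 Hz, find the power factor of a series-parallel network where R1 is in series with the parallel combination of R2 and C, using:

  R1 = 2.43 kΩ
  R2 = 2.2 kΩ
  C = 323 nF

Step 1 — Angular frequency: ω = 2π·f = 2π·430 = 2702 rad/s.
Step 2 — Component impedances:
  R1: Z = R = 2430 Ω
  R2: Z = R = 2200 Ω
  C: Z = 1/(jωC) = -j/(ω·C) = 0 - j1146 Ω
Step 3 — Parallel branch: R2 || C = 1/(1/R2 + 1/C) = 469.5 - j901.4 Ω.
Step 4 — Series with R1: Z_total = R1 + (R2 || C) = 2899 - j901.4 Ω = 3036∠-17.3° Ω.
Step 5 — Power factor: PF = cos(φ) = Re(Z)/|Z| = 2899/3036 = 0.9549.
Step 6 — Type: Im(Z) = -901.4 ⇒ leading (phase φ = -17.3°).

PF = 0.9549 (leading, φ = -17.3°)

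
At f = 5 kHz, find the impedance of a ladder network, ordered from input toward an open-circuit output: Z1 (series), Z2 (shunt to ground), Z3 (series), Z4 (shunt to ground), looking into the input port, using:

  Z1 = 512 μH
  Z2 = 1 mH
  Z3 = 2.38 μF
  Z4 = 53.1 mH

Step 1 — Angular frequency: ω = 2π·f = 2π·5000 = 3.142e+04 rad/s.
Step 2 — Component impedances:
  Z1: Z = jωL = j·3.142e+04·0.000512 = 0 + j16.08 Ω
  Z2: Z = jωL = j·3.142e+04·0.001 = 0 + j31.42 Ω
  Z3: Z = 1/(jωC) = -j/(ω·C) = 0 - j13.37 Ω
  Z4: Z = jωL = j·3.142e+04·0.0531 = 0 + j1668 Ω
Step 3 — Ladder network (open output): work backward from the far end, alternating series and parallel combinations. Z_in = 0 + j46.92 Ω = 46.92∠90.0° Ω.

Z = 0 + j46.92 Ω = 46.92∠90.0° Ω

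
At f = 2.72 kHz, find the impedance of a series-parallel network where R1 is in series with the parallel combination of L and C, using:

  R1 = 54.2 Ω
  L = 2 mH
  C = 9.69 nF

Step 1 — Angular frequency: ω = 2π·f = 2π·2720 = 1.709e+04 rad/s.
Step 2 — Component impedances:
  R1: Z = R = 54.2 Ω
  L: Z = jωL = j·1.709e+04·0.002 = 0 + j34.18 Ω
  C: Z = 1/(jωC) = -j/(ω·C) = 0 - j6038 Ω
Step 3 — Parallel branch: L || C = 1/(1/L + 1/C) = 0 + j34.38 Ω.
Step 4 — Series with R1: Z_total = R1 + (L || C) = 54.2 + j34.38 Ω = 64.18∠32.4° Ω.

Z = 54.2 + j34.38 Ω = 64.18∠32.4° Ω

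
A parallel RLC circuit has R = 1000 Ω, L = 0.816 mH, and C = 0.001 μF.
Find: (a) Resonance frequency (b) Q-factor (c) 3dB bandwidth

Step 1 — Resonance: ω₀ = 1/√(LC) = 1/√(0.000816·1e-09) = 1.107e+06 rad/s.
Step 2 — f₀ = ω₀/(2π) = 1.762e+05 Hz.
Step 3 — Parallel Q: Q = R/(ω₀L) = 1000/(1.107e+06·0.000816) = 1.107.
Step 4 — Bandwidth: Δω = ω₀/Q = 1e+06 rad/s; BW = Δω/(2π) = 1.592e+05 Hz.

(a) f₀ = 1.762e+05 Hz  (b) Q = 1.107  (c) BW = 1.592e+05 Hz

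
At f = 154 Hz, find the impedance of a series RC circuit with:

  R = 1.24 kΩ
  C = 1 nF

Step 1 — Angular frequency: ω = 2π·f = 2π·154 = 967.6 rad/s.
Step 2 — Component impedances:
  R: Z = R = 1240 Ω
  C: Z = 1/(jωC) = -j/(ω·C) = 0 - j1.033e+06 Ω
Step 3 — Series combination: Z_total = R + C = 1240 - j1.033e+06 Ω = 1.033e+06∠-89.9° Ω.

Z = 1240 - j1.033e+06 Ω = 1.033e+06∠-89.9° Ω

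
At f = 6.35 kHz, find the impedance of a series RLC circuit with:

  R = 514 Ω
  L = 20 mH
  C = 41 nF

Step 1 — Angular frequency: ω = 2π·f = 2π·6350 = 3.99e+04 rad/s.
Step 2 — Component impedances:
  R: Z = R = 514 Ω
  L: Z = jωL = j·3.99e+04·0.02 = 0 + j798 Ω
  C: Z = 1/(jωC) = -j/(ω·C) = 0 - j611.3 Ω
Step 3 — Series combination: Z_total = R + L + C = 514 + j186.7 Ω = 546.8∠20.0° Ω.

Z = 514 + j186.7 Ω = 546.8∠20.0° Ω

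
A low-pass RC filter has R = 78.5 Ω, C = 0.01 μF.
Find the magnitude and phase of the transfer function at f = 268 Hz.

Step 1 — Angular frequency: ω = 2π·268 = 1684 rad/s.
Step 2 — Transfer function: H(jω) = 1/(1 + jωRC).
Step 3 — Denominator: 1 + jωRC = 1 + j·1684·78.5·1e-08 = 1 + j0.001322.
Step 4 — H = 1 - j0.001322.
Step 5 — Magnitude: |H| = 1 (-0.0 dB); phase: φ = -0.1°.

|H| = 1 (-0.0 dB), φ = -0.1°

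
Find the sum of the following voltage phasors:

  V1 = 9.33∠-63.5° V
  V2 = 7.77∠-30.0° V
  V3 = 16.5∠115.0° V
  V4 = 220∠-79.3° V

Step 1 — Convert each phasor to rectangular form:
  V1 = 9.33·(cos(-63.5°) + j·sin(-63.5°)) = 4.163 - j8.35 V
  V2 = 7.77·(cos(-30.0°) + j·sin(-30.0°)) = 6.729 - j3.885 V
  V3 = 16.5·(cos(115.0°) + j·sin(115.0°)) = -6.973 + j14.95 V
  V4 = 220·(cos(-79.3°) + j·sin(-79.3°)) = 40.85 - j216.2 V
Step 2 — Sum components: V_total = 44.77 - j213.5 V.
Step 3 — Convert to polar: |V_total| = 218.1 V, ∠V_total = -78.2°.

V_total = 218.1∠-78.2° V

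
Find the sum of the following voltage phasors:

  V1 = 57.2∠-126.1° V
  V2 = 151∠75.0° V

Step 1 — Convert each phasor to rectangular form:
  V1 = 57.2·(cos(-126.1°) + j·sin(-126.1°)) = -33.7 - j46.22 V
  V2 = 151·(cos(75.0°) + j·sin(75.0°)) = 39.08 + j145.9 V
Step 2 — Sum components: V_total = 5.38 + j99.64 V.
Step 3 — Convert to polar: |V_total| = 99.78 V, ∠V_total = 86.9°.

V_total = 99.78∠86.9° V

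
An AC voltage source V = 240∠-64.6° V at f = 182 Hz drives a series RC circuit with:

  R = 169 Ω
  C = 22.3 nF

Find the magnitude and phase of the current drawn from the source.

Step 1 — Angular frequency: ω = 2π·f = 2π·182 = 1144 rad/s.
Step 2 — Component impedances:
  R: Z = R = 169 Ω
  C: Z = 1/(jωC) = -j/(ω·C) = 0 - j3.921e+04 Ω
Step 3 — Series combination: Z_total = R + C = 169 - j3.921e+04 Ω = 3.921e+04∠-89.8° Ω.
Step 4 — Source phasor: V = 240∠-64.6° V = 102.9 - j216.8 V.
Step 5 — Ohm's law: I = V / Z_total = (102.9 - j216.8) / (169 - j3.921e+04) = 0.00554 + j0.002601 A.
Step 6 — Convert to polar: |I| = 0.00612 A, ∠I = 25.2°.

I = 0.00612∠25.2° A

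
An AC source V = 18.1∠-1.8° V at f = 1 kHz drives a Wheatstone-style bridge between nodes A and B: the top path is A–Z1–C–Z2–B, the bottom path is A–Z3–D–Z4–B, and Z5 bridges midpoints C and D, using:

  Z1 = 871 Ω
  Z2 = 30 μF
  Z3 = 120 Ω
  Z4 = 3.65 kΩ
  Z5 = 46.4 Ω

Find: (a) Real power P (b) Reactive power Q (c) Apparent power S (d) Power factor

Step 1 — Angular frequency: ω = 2π·f = 2π·1000 = 6283 rad/s.
Step 2 — Component impedances:
  Z1: Z = R = 871 Ω
  Z2: Z = 1/(jωC) = -j/(ω·C) = 0 - j5.305 Ω
  Z3: Z = R = 120 Ω
  Z4: Z = R = 3650 Ω
  Z5: Z = R = 46.4 Ω
Step 3 — Bridge requires nodal analysis (the Z5 bridge couples midpoints C and D, so the two paths cannot be reduced to a simple series/parallel combination). Setting node B to ground and injecting 1 A at node A, the 3-node admittance system at A, C, D solves to V_A = Z_AB = 139.3 - j5.194 Ω = 139.4∠-2.1° Ω.
Step 4 — Source phasor: V = 18.1∠-1.8° V = 18.09 - j0.5685 V.
Step 5 — Current: I = V / Z = 0.1298 + j0.0007596 A = 0.1298∠0.3° A.
Step 6 — Complex power: S = V·I* = 2.348 - j0.08756 VA.
Step 7 — Real power: P = Re(S) = 2.348 W.
Step 8 — Reactive power: Q = Im(S) = -0.08756 VAR.
Step 9 — Apparent power: |S| = 2.35 VA.
Step 10 — Power factor: PF = P/|S| = 0.9993 (leading).

(a) P = 2.348 W  (b) Q = -0.08756 VAR  (c) S = 2.35 VA  (d) PF = 0.9993 (leading)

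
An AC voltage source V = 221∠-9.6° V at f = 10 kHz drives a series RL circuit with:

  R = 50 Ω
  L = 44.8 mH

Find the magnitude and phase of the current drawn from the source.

Step 1 — Angular frequency: ω = 2π·f = 2π·1e+04 = 6.283e+04 rad/s.
Step 2 — Component impedances:
  R: Z = R = 50 Ω
  L: Z = jωL = j·6.283e+04·0.0448 = 0 + j2815 Ω
Step 3 — Series combination: Z_total = R + L = 50 + j2815 Ω = 2815∠89.0° Ω.
Step 4 — Source phasor: V = 221∠-9.6° V = 217.9 - j36.86 V.
Step 5 — Ohm's law: I = V / Z_total = (217.9 - j36.86) / (50 + j2815) = -0.01171 - j0.07762 A.
Step 6 — Convert to polar: |I| = 0.0785 A, ∠I = -98.6°.

I = 0.0785∠-98.6° A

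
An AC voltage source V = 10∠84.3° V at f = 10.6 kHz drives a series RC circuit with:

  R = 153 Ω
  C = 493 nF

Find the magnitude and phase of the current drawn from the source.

Step 1 — Angular frequency: ω = 2π·f = 2π·1.06e+04 = 6.66e+04 rad/s.
Step 2 — Component impedances:
  R: Z = R = 153 Ω
  C: Z = 1/(jωC) = -j/(ω·C) = 0 - j30.46 Ω
Step 3 — Series combination: Z_total = R + C = 153 - j30.46 Ω = 156∠-11.3° Ω.
Step 4 — Source phasor: V = 10∠84.3° V = 0.9932 + j9.951 V.
Step 5 — Ohm's law: I = V / Z_total = (0.9932 + j9.951) / (153 - j30.46) = -0.006208 + j0.0638 A.
Step 6 — Convert to polar: |I| = 0.0641 A, ∠I = 95.6°.

I = 0.0641∠95.6° A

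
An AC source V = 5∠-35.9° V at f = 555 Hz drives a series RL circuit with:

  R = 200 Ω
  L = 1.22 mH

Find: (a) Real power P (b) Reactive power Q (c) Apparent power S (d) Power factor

Step 1 — Angular frequency: ω = 2π·f = 2π·555 = 3487 rad/s.
Step 2 — Component impedances:
  R: Z = R = 200 Ω
  L: Z = jωL = j·3487·0.00122 = 0 + j4.254 Ω
Step 3 — Series combination: Z_total = R + L = 200 + j4.254 Ω = 200∠1.2° Ω.
Step 4 — Source phasor: V = 5∠-35.9° V = 4.05 - j2.932 V.
Step 5 — Current: I = V / Z = 0.01993 - j0.01508 A = 0.02499∠-37.1° A.
Step 6 — Complex power: S = V·I* = 0.1249 + j0.002658 VA.
Step 7 — Real power: P = Re(S) = 0.1249 W.
Step 8 — Reactive power: Q = Im(S) = 0.002658 VAR.
Step 9 — Apparent power: |S| = 0.125 VA.
Step 10 — Power factor: PF = P/|S| = 0.9998 (lagging).

(a) P = 0.1249 W  (b) Q = 0.002658 VAR  (c) S = 0.125 VA  (d) PF = 0.9998 (lagging)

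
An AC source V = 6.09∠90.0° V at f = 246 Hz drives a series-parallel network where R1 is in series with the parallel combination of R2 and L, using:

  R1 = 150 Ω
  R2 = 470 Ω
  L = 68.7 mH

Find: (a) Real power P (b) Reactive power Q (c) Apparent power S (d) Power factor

Step 1 — Angular frequency: ω = 2π·f = 2π·246 = 1546 rad/s.
Step 2 — Component impedances:
  R1: Z = R = 150 Ω
  R2: Z = R = 470 Ω
  L: Z = jωL = j·1546·0.0687 = 0 + j106.2 Ω
Step 3 — Parallel branch: R2 || L = 1/(1/R2 + 1/L) = 22.83 + j101 Ω.
Step 4 — Series with R1: Z_total = R1 + (R2 || L) = 172.8 + j101 Ω = 200.2∠30.3° Ω.
Step 5 — Source phasor: V = 6.09∠90.0° V = 0 + j6.09 V.
Step 6 — Current: I = V / Z = 0.01535 + j0.02626 A = 0.03042∠59.7° A.
Step 7 — Complex power: S = V·I* = 0.1599 + j0.0935 VA.
Step 8 — Real power: P = Re(S) = 0.1599 W.
Step 9 — Reactive power: Q = Im(S) = 0.0935 VAR.
Step 10 — Apparent power: |S| = 0.1853 VA.
Step 11 — Power factor: PF = P/|S| = 0.8633 (lagging).

(a) P = 0.1599 W  (b) Q = 0.0935 VAR  (c) S = 0.1853 VA  (d) PF = 0.8633 (lagging)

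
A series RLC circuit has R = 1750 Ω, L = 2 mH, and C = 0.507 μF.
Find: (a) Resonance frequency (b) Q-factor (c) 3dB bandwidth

Step 1 — Resonance: ω₀ = 1/√(LC) = 1/√(0.002·5.07e-07) = 3.14e+04 rad/s.
Step 2 — f₀ = ω₀/(2π) = 4998 Hz.
Step 3 — Series Q: Q = ω₀L/R = 3.14e+04·0.002/1750 = 0.03589.
Step 4 — Bandwidth: Δω = ω₀/Q = 8.75e+05 rad/s; BW = Δω/(2π) = 1.393e+05 Hz.

(a) f₀ = 4998 Hz  (b) Q = 0.03589  (c) BW = 1.393e+05 Hz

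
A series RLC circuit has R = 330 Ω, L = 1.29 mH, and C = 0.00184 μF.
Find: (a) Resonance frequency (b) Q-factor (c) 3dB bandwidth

Step 1 — Resonance: ω₀ = 1/√(LC) = 1/√(0.00129·1.84e-09) = 6.491e+05 rad/s.
Step 2 — f₀ = ω₀/(2π) = 1.033e+05 Hz.
Step 3 — Series Q: Q = ω₀L/R = 6.491e+05·0.00129/330 = 2.537.
Step 4 — Bandwidth: Δω = ω₀/Q = 2.558e+05 rad/s; BW = Δω/(2π) = 4.071e+04 Hz.

(a) f₀ = 1.033e+05 Hz  (b) Q = 2.537  (c) BW = 4.071e+04 Hz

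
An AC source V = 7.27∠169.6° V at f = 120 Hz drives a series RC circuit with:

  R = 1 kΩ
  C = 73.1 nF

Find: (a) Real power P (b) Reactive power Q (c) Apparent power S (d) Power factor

Step 1 — Angular frequency: ω = 2π·f = 2π·120 = 754 rad/s.
Step 2 — Component impedances:
  R: Z = R = 1000 Ω
  C: Z = 1/(jωC) = -j/(ω·C) = 0 - j1.814e+04 Ω
Step 3 — Series combination: Z_total = R + C = 1000 - j1.814e+04 Ω = 1.817e+04∠-86.8° Ω.
Step 4 — Source phasor: V = 7.27∠169.6° V = -7.151 + j1.312 V.
Step 5 — Current: I = V / Z = -9.377e-05 - j0.0003889 A = 0.0004001∠-103.6° A.
Step 6 — Complex power: S = V·I* = 0.0001601 - j0.002904 VA.
Step 7 — Real power: P = Re(S) = 0.0001601 W.
Step 8 — Reactive power: Q = Im(S) = -0.002904 VAR.
Step 9 — Apparent power: |S| = 0.002909 VA.
Step 10 — Power factor: PF = P/|S| = 0.05503 (leading).

(a) P = 0.0001601 W  (b) Q = -0.002904 VAR  (c) S = 0.002909 VA  (d) PF = 0.05503 (leading)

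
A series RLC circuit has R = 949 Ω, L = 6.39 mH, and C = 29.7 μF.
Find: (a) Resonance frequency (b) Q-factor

Step 1 — Resonance condition Im(Z)=0 gives ω₀ = 1/√(LC).
Step 2 — ω₀ = 1/√(0.00639·2.97e-05) = 2295 rad/s.
Step 3 — f₀ = ω₀/(2π) = 365.3 Hz.
Step 4 — Series Q: Q = ω₀L/R = 2295·0.00639/949 = 0.01546.

(a) f₀ = 365.3 Hz  (b) Q = 0.01546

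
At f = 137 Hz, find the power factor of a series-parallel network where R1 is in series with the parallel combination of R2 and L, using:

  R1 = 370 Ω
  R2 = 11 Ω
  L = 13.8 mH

Step 1 — Angular frequency: ω = 2π·f = 2π·137 = 860.8 rad/s.
Step 2 — Component impedances:
  R1: Z = R = 370 Ω
  R2: Z = R = 11 Ω
  L: Z = jωL = j·860.8·0.0138 = 0 + j11.88 Ω
Step 3 — Parallel branch: R2 || L = 1/(1/R2 + 1/L) = 5.922 + j5.484 Ω.
Step 4 — Series with R1: Z_total = R1 + (R2 || L) = 375.9 + j5.484 Ω = 376∠0.8° Ω.
Step 5 — Power factor: PF = cos(φ) = Re(Z)/|Z| = 375.92/375.96 = 0.9999.
Step 6 — Type: Im(Z) = 5.484 ⇒ lagging (phase φ = 0.8°).

PF = 0.9999 (lagging, φ = 0.8°)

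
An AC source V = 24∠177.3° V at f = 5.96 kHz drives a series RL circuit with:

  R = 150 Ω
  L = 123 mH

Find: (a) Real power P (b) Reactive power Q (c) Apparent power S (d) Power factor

Step 1 — Angular frequency: ω = 2π·f = 2π·5960 = 3.745e+04 rad/s.
Step 2 — Component impedances:
  R: Z = R = 150 Ω
  L: Z = jωL = j·3.745e+04·0.123 = 0 + j4606 Ω
Step 3 — Series combination: Z_total = R + L = 150 + j4606 Ω = 4609∠88.1° Ω.
Step 4 — Source phasor: V = 24∠177.3° V = -23.97 + j1.131 V.
Step 5 — Current: I = V / Z = 7.587e-05 + j0.005207 A = 0.005208∠89.2° A.
Step 6 — Complex power: S = V·I* = 0.004068 + j0.1249 VA.
Step 7 — Real power: P = Re(S) = 0.004068 W.
Step 8 — Reactive power: Q = Im(S) = 0.1249 VAR.
Step 9 — Apparent power: |S| = 0.125 VA.
Step 10 — Power factor: PF = P/|S| = 0.03255 (lagging).

(a) P = 0.004068 W  (b) Q = 0.1249 VAR  (c) S = 0.125 VA  (d) PF = 0.03255 (lagging)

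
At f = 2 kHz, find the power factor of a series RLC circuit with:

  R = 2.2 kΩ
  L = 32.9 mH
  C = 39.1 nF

Step 1 — Angular frequency: ω = 2π·f = 2π·2000 = 1.257e+04 rad/s.
Step 2 — Component impedances:
  R: Z = R = 2200 Ω
  L: Z = jωL = j·1.257e+04·0.0329 = 0 + j413.4 Ω
  C: Z = 1/(jωC) = -j/(ω·C) = 0 - j2035 Ω
Step 3 — Series combination: Z_total = R + L + C = 2200 - j1622 Ω = 2733∠-36.4° Ω.
Step 4 — Power factor: PF = cos(φ) = Re(Z)/|Z| = 2200/2733.2 = 0.8049.
Step 5 — Type: Im(Z) = -1622 ⇒ leading (phase φ = -36.4°).

PF = 0.8049 (leading, φ = -36.4°)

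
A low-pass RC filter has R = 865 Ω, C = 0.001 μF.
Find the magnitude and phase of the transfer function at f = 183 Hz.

Step 1 — Angular frequency: ω = 2π·183 = 1150 rad/s.
Step 2 — Transfer function: H(jω) = 1/(1 + jωRC).
Step 3 — Denominator: 1 + jωRC = 1 + j·1150·865·1e-09 = 1 + j0.0009946.
Step 4 — H = 1 - j0.0009946.
Step 5 — Magnitude: |H| = 1 (-0.0 dB); phase: φ = -0.1°.

|H| = 1 (-0.0 dB), φ = -0.1°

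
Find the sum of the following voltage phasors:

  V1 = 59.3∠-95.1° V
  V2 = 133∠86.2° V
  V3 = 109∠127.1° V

Step 1 — Convert each phasor to rectangular form:
  V1 = 59.3·(cos(-95.1°) + j·sin(-95.1°)) = -5.271 - j59.07 V
  V2 = 133·(cos(86.2°) + j·sin(86.2°)) = 8.814 + j132.7 V
  V3 = 109·(cos(127.1°) + j·sin(127.1°)) = -65.75 + j86.94 V
Step 2 — Sum components: V_total = -62.21 + j160.6 V.
Step 3 — Convert to polar: |V_total| = 172.2 V, ∠V_total = 111.2°.

V_total = 172.2∠111.2° V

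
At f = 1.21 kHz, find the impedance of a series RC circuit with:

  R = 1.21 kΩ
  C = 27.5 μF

Step 1 — Angular frequency: ω = 2π·f = 2π·1210 = 7603 rad/s.
Step 2 — Component impedances:
  R: Z = R = 1210 Ω
  C: Z = 1/(jωC) = -j/(ω·C) = 0 - j4.783 Ω
Step 3 — Series combination: Z_total = R + C = 1210 - j4.783 Ω = 1210∠-0.2° Ω.

Z = 1210 - j4.783 Ω = 1210∠-0.2° Ω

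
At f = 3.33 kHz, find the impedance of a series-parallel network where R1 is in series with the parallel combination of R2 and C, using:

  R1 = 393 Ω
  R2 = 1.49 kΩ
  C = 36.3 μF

Step 1 — Angular frequency: ω = 2π·f = 2π·3330 = 2.092e+04 rad/s.
Step 2 — Component impedances:
  R1: Z = R = 393 Ω
  R2: Z = R = 1490 Ω
  C: Z = 1/(jωC) = -j/(ω·C) = 0 - j1.317 Ω
Step 3 — Parallel branch: R2 || C = 1/(1/R2 + 1/C) = 0.001163 - j1.317 Ω.
Step 4 — Series with R1: Z_total = R1 + (R2 || C) = 393 - j1.317 Ω = 393∠-0.2° Ω.

Z = 393 - j1.317 Ω = 393∠-0.2° Ω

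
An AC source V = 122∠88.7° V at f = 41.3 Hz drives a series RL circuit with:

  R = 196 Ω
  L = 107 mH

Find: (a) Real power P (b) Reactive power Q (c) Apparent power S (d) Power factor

Step 1 — Angular frequency: ω = 2π·f = 2π·41.3 = 259.5 rad/s.
Step 2 — Component impedances:
  R: Z = R = 196 Ω
  L: Z = jωL = j·259.5·0.107 = 0 + j27.77 Ω
Step 3 — Series combination: Z_total = R + L = 196 + j27.77 Ω = 198∠8.1° Ω.
Step 4 — Source phasor: V = 122∠88.7° V = 2.768 + j122 V.
Step 5 — Current: I = V / Z = 0.1003 + j0.6081 A = 0.6163∠80.6° A.
Step 6 — Complex power: S = V·I* = 74.44 + j10.55 VA.
Step 7 — Real power: P = Re(S) = 74.44 W.
Step 8 — Reactive power: Q = Im(S) = 10.55 VAR.
Step 9 — Apparent power: |S| = 75.19 VA.
Step 10 — Power factor: PF = P/|S| = 0.9901 (lagging).

(a) P = 74.44 W  (b) Q = 10.55 VAR  (c) S = 75.19 VA  (d) PF = 0.9901 (lagging)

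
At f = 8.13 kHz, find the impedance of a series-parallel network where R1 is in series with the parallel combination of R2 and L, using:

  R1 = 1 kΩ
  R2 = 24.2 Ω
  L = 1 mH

Step 1 — Angular frequency: ω = 2π·f = 2π·8130 = 5.108e+04 rad/s.
Step 2 — Component impedances:
  R1: Z = R = 1000 Ω
  R2: Z = R = 24.2 Ω
  L: Z = jωL = j·5.108e+04·0.001 = 0 + j51.08 Ω
Step 3 — Parallel branch: R2 || L = 1/(1/R2 + 1/L) = 19.76 + j9.363 Ω.
Step 4 — Series with R1: Z_total = R1 + (R2 || L) = 1020 + j9.363 Ω = 1020∠0.5° Ω.

Z = 1020 + j9.363 Ω = 1020∠0.5° Ω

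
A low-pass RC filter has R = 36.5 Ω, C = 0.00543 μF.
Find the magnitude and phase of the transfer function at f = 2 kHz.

Step 1 — Angular frequency: ω = 2π·2000 = 1.257e+04 rad/s.
Step 2 — Transfer function: H(jω) = 1/(1 + jωRC).
Step 3 — Denominator: 1 + jωRC = 1 + j·1.257e+04·36.5·5.43e-09 = 1 + j0.002491.
Step 4 — H = 1 - j0.002491.
Step 5 — Magnitude: |H| = 1 (-0.0 dB); phase: φ = -0.1°.

|H| = 1 (-0.0 dB), φ = -0.1°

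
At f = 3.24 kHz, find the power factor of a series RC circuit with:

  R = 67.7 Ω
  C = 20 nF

Step 1 — Angular frequency: ω = 2π·f = 2π·3240 = 2.036e+04 rad/s.
Step 2 — Component impedances:
  R: Z = R = 67.7 Ω
  C: Z = 1/(jωC) = -j/(ω·C) = 0 - j2456 Ω
Step 3 — Series combination: Z_total = R + C = 67.7 - j2456 Ω = 2457∠-88.4° Ω.
Step 4 — Power factor: PF = cos(φ) = Re(Z)/|Z| = 67.7/2457 = 0.02755.
Step 5 — Type: Im(Z) = -2456 ⇒ leading (phase φ = -88.4°).

PF = 0.02755 (leading, φ = -88.4°)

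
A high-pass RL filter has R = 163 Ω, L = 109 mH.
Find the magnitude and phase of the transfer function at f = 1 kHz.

Step 1 — Angular frequency: ω = 2π·1000 = 6283 rad/s.
Step 2 — Transfer function: H(jω) = jωL/(R + jωL).
Step 3 — Numerator jωL = j·684.9; denominator R + jωL = 163 + j684.9.
Step 4 — H = 0.9464 + j0.2252.
Step 5 — Magnitude: |H| = 0.9728 (-0.2 dB); phase: φ = 13.4°.

|H| = 0.9728 (-0.2 dB), φ = 13.4°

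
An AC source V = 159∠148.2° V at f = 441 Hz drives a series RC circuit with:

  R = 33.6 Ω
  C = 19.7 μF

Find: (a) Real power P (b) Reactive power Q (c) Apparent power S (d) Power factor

Step 1 — Angular frequency: ω = 2π·f = 2π·441 = 2771 rad/s.
Step 2 — Component impedances:
  R: Z = R = 33.6 Ω
  C: Z = 1/(jωC) = -j/(ω·C) = 0 - j18.32 Ω
Step 3 — Series combination: Z_total = R + C = 33.6 - j18.32 Ω = 38.27∠-28.6° Ω.
Step 4 — Source phasor: V = 159∠148.2° V = -135.1 + j83.79 V.
Step 5 — Current: I = V / Z = -4.148 + j0.2319 A = 4.155∠176.8° A.
Step 6 — Complex power: S = V·I* = 580 - j316.2 VA.
Step 7 — Real power: P = Re(S) = 580 W.
Step 8 — Reactive power: Q = Im(S) = -316.2 VAR.
Step 9 — Apparent power: |S| = 660.6 VA.
Step 10 — Power factor: PF = P/|S| = 0.878 (leading).

(a) P = 580 W  (b) Q = -316.2 VAR  (c) S = 660.6 VA  (d) PF = 0.878 (leading)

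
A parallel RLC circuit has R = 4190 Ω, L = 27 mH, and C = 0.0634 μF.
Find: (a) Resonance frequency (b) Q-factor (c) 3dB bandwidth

Step 1 — Resonance: ω₀ = 1/√(LC) = 1/√(0.027·6.34e-08) = 2.417e+04 rad/s.
Step 2 — f₀ = ω₀/(2π) = 3847 Hz.
Step 3 — Parallel Q: Q = R/(ω₀L) = 4190/(2.417e+04·0.027) = 6.421.
Step 4 — Bandwidth: Δω = ω₀/Q = 3764 rad/s; BW = Δω/(2π) = 599.1 Hz.

(a) f₀ = 3847 Hz  (b) Q = 6.421  (c) BW = 599.1 Hz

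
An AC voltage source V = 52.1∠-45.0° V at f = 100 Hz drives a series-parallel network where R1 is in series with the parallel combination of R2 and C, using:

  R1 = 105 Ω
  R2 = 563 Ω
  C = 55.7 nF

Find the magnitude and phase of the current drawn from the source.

Step 1 — Angular frequency: ω = 2π·f = 2π·100 = 628.3 rad/s.
Step 2 — Component impedances:
  R1: Z = R = 105 Ω
  R2: Z = R = 563 Ω
  C: Z = 1/(jωC) = -j/(ω·C) = 0 - j2.857e+04 Ω
Step 3 — Parallel branch: R2 || C = 1/(1/R2 + 1/C) = 562.8 - j11.09 Ω.
Step 4 — Series with R1: Z_total = R1 + (R2 || C) = 667.8 - j11.09 Ω = 667.9∠-1.0° Ω.
Step 5 — Source phasor: V = 52.1∠-45.0° V = 36.84 - j36.84 V.
Step 6 — Ohm's law: I = V / Z_total = (36.84 - j36.84) / (667.8 - j11.09) = 0.05607 - j0.05424 A.
Step 7 — Convert to polar: |I| = 0.07801 A, ∠I = -44.0°.

I = 0.07801∠-44.0° A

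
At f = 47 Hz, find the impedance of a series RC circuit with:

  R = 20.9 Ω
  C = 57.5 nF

Step 1 — Angular frequency: ω = 2π·f = 2π·47 = 295.3 rad/s.
Step 2 — Component impedances:
  R: Z = R = 20.9 Ω
  C: Z = 1/(jωC) = -j/(ω·C) = 0 - j5.889e+04 Ω
Step 3 — Series combination: Z_total = R + C = 20.9 - j5.889e+04 Ω = 5.889e+04∠-90.0° Ω.

Z = 20.9 - j5.889e+04 Ω = 5.889e+04∠-90.0° Ω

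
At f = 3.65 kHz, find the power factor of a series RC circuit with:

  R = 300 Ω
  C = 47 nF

Step 1 — Angular frequency: ω = 2π·f = 2π·3650 = 2.293e+04 rad/s.
Step 2 — Component impedances:
  R: Z = R = 300 Ω
  C: Z = 1/(jωC) = -j/(ω·C) = 0 - j927.7 Ω
Step 3 — Series combination: Z_total = R + C = 300 - j927.7 Ω = 975∠-72.1° Ω.
Step 4 — Power factor: PF = cos(φ) = Re(Z)/|Z| = 300/975 = 0.3077.
Step 5 — Type: Im(Z) = -927.7 ⇒ leading (phase φ = -72.1°).

PF = 0.3077 (leading, φ = -72.1°)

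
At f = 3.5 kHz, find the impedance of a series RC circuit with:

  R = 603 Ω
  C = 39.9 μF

Step 1 — Angular frequency: ω = 2π·f = 2π·3500 = 2.199e+04 rad/s.
Step 2 — Component impedances:
  R: Z = R = 603 Ω
  C: Z = 1/(jωC) = -j/(ω·C) = 0 - j1.14 Ω
Step 3 — Series combination: Z_total = R + C = 603 - j1.14 Ω = 603∠-0.1° Ω.

Z = 603 - j1.14 Ω = 603∠-0.1° Ω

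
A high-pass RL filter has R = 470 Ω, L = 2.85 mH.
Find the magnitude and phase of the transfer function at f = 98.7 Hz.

Step 1 — Angular frequency: ω = 2π·98.7 = 620.2 rad/s.
Step 2 — Transfer function: H(jω) = jωL/(R + jωL).
Step 3 — Numerator jωL = j·1.767; denominator R + jωL = 470 + j1.767.
Step 4 — H = 1.414e-05 + j0.00376.
Step 5 — Magnitude: |H| = 0.00376 (-48.5 dB); phase: φ = 89.8°.

|H| = 0.00376 (-48.5 dB), φ = 89.8°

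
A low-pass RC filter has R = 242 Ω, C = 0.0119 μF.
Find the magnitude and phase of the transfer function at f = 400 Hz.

Step 1 — Angular frequency: ω = 2π·400 = 2513 rad/s.
Step 2 — Transfer function: H(jω) = 1/(1 + jωRC).
Step 3 — Denominator: 1 + jωRC = 1 + j·2513·242·1.19e-08 = 1 + j0.007238.
Step 4 — H = 0.9999 - j0.007237.
Step 5 — Magnitude: |H| = 1 (-0.0 dB); phase: φ = -0.4°.

|H| = 1 (-0.0 dB), φ = -0.4°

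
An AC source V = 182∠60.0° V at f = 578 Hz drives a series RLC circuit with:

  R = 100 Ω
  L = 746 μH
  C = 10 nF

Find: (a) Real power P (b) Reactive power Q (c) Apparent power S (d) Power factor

Step 1 — Angular frequency: ω = 2π·f = 2π·578 = 3632 rad/s.
Step 2 — Component impedances:
  R: Z = R = 100 Ω
  L: Z = jωL = j·3632·0.000746 = 0 + j2.709 Ω
  C: Z = 1/(jωC) = -j/(ω·C) = 0 - j2.754e+04 Ω
Step 3 — Series combination: Z_total = R + L + C = 100 - j2.753e+04 Ω = 2.753e+04∠-89.8° Ω.
Step 4 — Source phasor: V = 182∠60.0° V = 91 + j157.6 V.
Step 5 — Current: I = V / Z = -0.005713 + j0.003326 A = 0.00661∠149.8° A.
Step 6 — Complex power: S = V·I* = 0.00437 - j1.203 VA.
Step 7 — Real power: P = Re(S) = 0.00437 W.
Step 8 — Reactive power: Q = Im(S) = -1.203 VAR.
Step 9 — Apparent power: |S| = 1.203 VA.
Step 10 — Power factor: PF = P/|S| = 0.003632 (leading).

(a) P = 0.00437 W  (b) Q = -1.203 VAR  (c) S = 1.203 VA  (d) PF = 0.003632 (leading)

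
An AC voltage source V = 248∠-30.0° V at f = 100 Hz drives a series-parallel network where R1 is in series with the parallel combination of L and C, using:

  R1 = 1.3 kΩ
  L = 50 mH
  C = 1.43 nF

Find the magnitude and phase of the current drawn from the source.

Step 1 — Angular frequency: ω = 2π·f = 2π·100 = 628.3 rad/s.
Step 2 — Component impedances:
  R1: Z = R = 1300 Ω
  L: Z = jωL = j·628.3·0.05 = 0 + j31.42 Ω
  C: Z = 1/(jωC) = -j/(ω·C) = 0 - j1.113e+06 Ω
Step 3 — Parallel branch: L || C = 1/(1/L + 1/C) = 0 + j31.42 Ω.
Step 4 — Series with R1: Z_total = R1 + (L || C) = 1300 + j31.42 Ω = 1300∠1.4° Ω.
Step 5 — Source phasor: V = 248∠-30.0° V = 214.8 - j124 V.
Step 6 — Ohm's law: I = V / Z_total = (214.8 - j124) / (1300 + j31.42) = 0.1628 - j0.09932 A.
Step 7 — Convert to polar: |I| = 0.1907 A, ∠I = -31.4°.

I = 0.1907∠-31.4° A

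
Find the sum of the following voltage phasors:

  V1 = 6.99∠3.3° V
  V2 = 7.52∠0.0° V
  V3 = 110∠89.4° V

Step 1 — Convert each phasor to rectangular form:
  V1 = 6.99·(cos(3.3°) + j·sin(3.3°)) = 6.978 + j0.4024 V
  V2 = 7.52·(cos(0.0°) + j·sin(0.0°)) = 7.52 V
  V3 = 110·(cos(89.4°) + j·sin(89.4°)) = 1.152 + j110 V
Step 2 — Sum components: V_total = 15.65 + j110.4 V.
Step 3 — Convert to polar: |V_total| = 111.5 V, ∠V_total = 81.9°.

V_total = 111.5∠81.9° V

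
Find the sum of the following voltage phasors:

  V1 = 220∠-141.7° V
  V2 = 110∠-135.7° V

Step 1 — Convert each phasor to rectangular form:
  V1 = 220·(cos(-141.7°) + j·sin(-141.7°)) = -172.7 - j136.4 V
  V2 = 110·(cos(-135.7°) + j·sin(-135.7°)) = -78.73 - j76.83 V
Step 2 — Sum components: V_total = -251.4 - j213.2 V.
Step 3 — Convert to polar: |V_total| = 329.6 V, ∠V_total = -139.7°.

V_total = 329.6∠-139.7° V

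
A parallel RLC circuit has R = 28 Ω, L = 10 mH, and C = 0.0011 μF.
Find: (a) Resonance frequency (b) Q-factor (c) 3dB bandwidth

Step 1 — Resonance: ω₀ = 1/√(LC) = 1/√(0.01·1.1e-09) = 3.015e+05 rad/s.
Step 2 — f₀ = ω₀/(2π) = 4.799e+04 Hz.
Step 3 — Parallel Q: Q = R/(ω₀L) = 28/(3.015e+05·0.01) = 0.009287.
Step 4 — Bandwidth: Δω = ω₀/Q = 3.247e+07 rad/s; BW = Δω/(2π) = 5.167e+06 Hz.

(a) f₀ = 4.799e+04 Hz  (b) Q = 0.009287  (c) BW = 5.167e+06 Hz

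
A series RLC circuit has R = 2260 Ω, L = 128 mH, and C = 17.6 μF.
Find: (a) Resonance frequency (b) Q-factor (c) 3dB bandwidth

Step 1 — Resonance condition Im(Z)=0 gives ω₀ = 1/√(LC).
Step 2 — ω₀ = 1/√(0.128·1.76e-05) = 666.3 rad/s.
Step 3 — f₀ = ω₀/(2π) = 106 Hz.
Step 4 — Series Q: Q = ω₀L/R = 666.3·0.128/2260 = 0.03773.
Step 5 — 3dB bandwidth: Δω = ω₀/Q = 1.766e+04 rad/s; BW = Δω/(2π) = 2810 Hz.

(a) f₀ = 106 Hz  (b) Q = 0.03773  (c) BW = 2810 Hz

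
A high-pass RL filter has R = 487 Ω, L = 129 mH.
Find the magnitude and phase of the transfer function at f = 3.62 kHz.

Step 1 — Angular frequency: ω = 2π·3620 = 2.275e+04 rad/s.
Step 2 — Transfer function: H(jω) = jωL/(R + jωL).
Step 3 — Numerator jωL = j·2934; denominator R + jωL = 487 + j2934.
Step 4 — H = 0.9732 + j0.1615.
Step 5 — Magnitude: |H| = 0.9865 (-0.1 dB); phase: φ = 9.4°.

|H| = 0.9865 (-0.1 dB), φ = 9.4°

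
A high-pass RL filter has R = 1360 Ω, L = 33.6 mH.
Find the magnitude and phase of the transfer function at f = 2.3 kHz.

Step 1 — Angular frequency: ω = 2π·2300 = 1.445e+04 rad/s.
Step 2 — Transfer function: H(jω) = jωL/(R + jωL).
Step 3 — Numerator jωL = j·485.6; denominator R + jωL = 1360 + j485.6.
Step 4 — H = 0.1131 + j0.3167.
Step 5 — Magnitude: |H| = 0.3362 (-9.5 dB); phase: φ = 70.4°.

|H| = 0.3362 (-9.5 dB), φ = 70.4°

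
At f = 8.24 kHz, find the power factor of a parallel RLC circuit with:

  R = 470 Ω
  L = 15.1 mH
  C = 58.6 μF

Step 1 — Angular frequency: ω = 2π·f = 2π·8240 = 5.177e+04 rad/s.
Step 2 — Component impedances:
  R: Z = R = 470 Ω
  L: Z = jωL = j·5.177e+04·0.0151 = 0 + j781.8 Ω
  C: Z = 1/(jωC) = -j/(ω·C) = 0 - j0.3296 Ω
Step 3 — Parallel combination: 1/Z_total = 1/R + 1/L + 1/C; Z_total = 0.0002313 - j0.3297 Ω = 0.3297∠-90.0° Ω.
Step 4 — Power factor: PF = cos(φ) = Re(Z)/|Z| = 0.00023134/0.32975 = 0.0007016.
Step 5 — Type: Im(Z) = -0.3297 ⇒ leading (phase φ = -90.0°).

PF = 0.0007016 (leading, φ = -90.0°)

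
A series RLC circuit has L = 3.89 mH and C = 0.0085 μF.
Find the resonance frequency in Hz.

Step 1 — Resonance condition Im(Z)=0 gives ω₀ = 1/√(LC).
Step 2 — ω₀ = 1/√(0.00389·8.5e-09) = 1.739e+05 rad/s.
Step 3 — f₀ = ω₀/(2π) = 2.768e+04 Hz.

f₀ = 2.768e+04 Hz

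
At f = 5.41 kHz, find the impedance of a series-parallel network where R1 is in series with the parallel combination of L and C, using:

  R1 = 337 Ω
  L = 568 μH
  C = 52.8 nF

Step 1 — Angular frequency: ω = 2π·f = 2π·5410 = 3.399e+04 rad/s.
Step 2 — Component impedances:
  R1: Z = R = 337 Ω
  L: Z = jωL = j·3.399e+04·0.000568 = 0 + j19.31 Ω
  C: Z = 1/(jωC) = -j/(ω·C) = 0 - j557.2 Ω
Step 3 — Parallel branch: L || C = 1/(1/L + 1/C) = 0 + j20 Ω.
Step 4 — Series with R1: Z_total = R1 + (L || C) = 337 + j20 Ω = 337.6∠3.4° Ω.

Z = 337 + j20 Ω = 337.6∠3.4° Ω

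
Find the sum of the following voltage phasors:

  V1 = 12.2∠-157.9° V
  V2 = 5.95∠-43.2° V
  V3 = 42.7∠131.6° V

Step 1 — Convert each phasor to rectangular form:
  V1 = 12.2·(cos(-157.9°) + j·sin(-157.9°)) = -11.3 - j4.59 V
  V2 = 5.95·(cos(-43.2°) + j·sin(-43.2°)) = 4.337 - j4.073 V
  V3 = 42.7·(cos(131.6°) + j·sin(131.6°)) = -28.35 + j31.93 V
Step 2 — Sum components: V_total = -35.32 + j23.27 V.
Step 3 — Convert to polar: |V_total| = 42.29 V, ∠V_total = 146.6°.

V_total = 42.29∠146.6° V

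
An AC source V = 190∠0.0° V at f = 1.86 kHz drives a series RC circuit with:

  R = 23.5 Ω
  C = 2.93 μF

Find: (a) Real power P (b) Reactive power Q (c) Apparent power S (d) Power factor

Step 1 — Angular frequency: ω = 2π·f = 2π·1860 = 1.169e+04 rad/s.
Step 2 — Component impedances:
  R: Z = R = 23.5 Ω
  C: Z = 1/(jωC) = -j/(ω·C) = 0 - j29.2 Ω
Step 3 — Series combination: Z_total = R + C = 23.5 - j29.2 Ω = 37.48∠-51.2° Ω.
Step 4 — Source phasor: V = 190∠0.0° V = 190 V.
Step 5 — Current: I = V / Z = 3.178 + j3.949 A = 5.069∠51.2° A.
Step 6 — Complex power: S = V·I* = 603.8 - j750.3 VA.
Step 7 — Real power: P = Re(S) = 603.8 W.
Step 8 — Reactive power: Q = Im(S) = -750.3 VAR.
Step 9 — Apparent power: |S| = 963.1 VA.
Step 10 — Power factor: PF = P/|S| = 0.6269 (leading).

(a) P = 603.8 W  (b) Q = -750.3 VAR  (c) S = 963.1 VA  (d) PF = 0.6269 (leading)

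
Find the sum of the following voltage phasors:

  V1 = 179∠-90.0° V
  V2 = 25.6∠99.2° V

Step 1 — Convert each phasor to rectangular form:
  V1 = 179·(cos(-90.0°) + j·sin(-90.0°)) = 0 - j179 V
  V2 = 25.6·(cos(99.2°) + j·sin(99.2°)) = -4.093 + j25.27 V
Step 2 — Sum components: V_total = -4.093 - j153.7 V.
Step 3 — Convert to polar: |V_total| = 153.8 V, ∠V_total = -91.5°.

V_total = 153.8∠-91.5° V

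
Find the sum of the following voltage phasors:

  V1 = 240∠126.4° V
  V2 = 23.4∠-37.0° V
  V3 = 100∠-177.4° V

Step 1 — Convert each phasor to rectangular form:
  V1 = 240·(cos(126.4°) + j·sin(126.4°)) = -142.4 + j193.2 V
  V2 = 23.4·(cos(-37.0°) + j·sin(-37.0°)) = 18.69 - j14.08 V
  V3 = 100·(cos(-177.4°) + j·sin(-177.4°)) = -99.9 - j4.536 V
Step 2 — Sum components: V_total = -223.6 + j174.6 V.
Step 3 — Convert to polar: |V_total| = 283.7 V, ∠V_total = 142.0°.

V_total = 283.7∠142.0° V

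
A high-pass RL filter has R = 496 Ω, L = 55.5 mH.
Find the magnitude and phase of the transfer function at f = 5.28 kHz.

Step 1 — Angular frequency: ω = 2π·5280 = 3.318e+04 rad/s.
Step 2 — Transfer function: H(jω) = jωL/(R + jωL).
Step 3 — Numerator jωL = j·1841; denominator R + jωL = 496 + j1841.
Step 4 — H = 0.9323 + j0.2512.
Step 5 — Magnitude: |H| = 0.9656 (-0.3 dB); phase: φ = 15.1°.

|H| = 0.9656 (-0.3 dB), φ = 15.1°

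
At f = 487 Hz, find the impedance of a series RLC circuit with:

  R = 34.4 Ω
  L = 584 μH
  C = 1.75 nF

Step 1 — Angular frequency: ω = 2π·f = 2π·487 = 3060 rad/s.
Step 2 — Component impedances:
  R: Z = R = 34.4 Ω
  L: Z = jωL = j·3060·0.000584 = 0 + j1.787 Ω
  C: Z = 1/(jωC) = -j/(ω·C) = 0 - j1.867e+05 Ω
Step 3 — Series combination: Z_total = R + L + C = 34.4 - j1.867e+05 Ω = 1.867e+05∠-90.0° Ω.

Z = 34.4 - j1.867e+05 Ω = 1.867e+05∠-90.0° Ω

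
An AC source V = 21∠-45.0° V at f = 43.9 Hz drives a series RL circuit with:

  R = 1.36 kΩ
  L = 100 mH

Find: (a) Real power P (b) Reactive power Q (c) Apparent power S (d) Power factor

Step 1 — Angular frequency: ω = 2π·f = 2π·43.9 = 275.8 rad/s.
Step 2 — Component impedances:
  R: Z = R = 1360 Ω
  L: Z = jωL = j·275.8·0.1 = 0 + j27.58 Ω
Step 3 — Series combination: Z_total = R + L = 1360 + j27.58 Ω = 1360∠1.2° Ω.
Step 4 — Source phasor: V = 21∠-45.0° V = 14.85 - j14.85 V.
Step 5 — Current: I = V / Z = 0.01069 - j0.01114 A = 0.01544∠-46.2° A.
Step 6 — Complex power: S = V·I* = 0.3241 + j0.006574 VA.
Step 7 — Real power: P = Re(S) = 0.3241 W.
Step 8 — Reactive power: Q = Im(S) = 0.006574 VAR.
Step 9 — Apparent power: |S| = 0.3242 VA.
Step 10 — Power factor: PF = P/|S| = 0.9998 (lagging).

(a) P = 0.3241 W  (b) Q = 0.006574 VAR  (c) S = 0.3242 VA  (d) PF = 0.9998 (lagging)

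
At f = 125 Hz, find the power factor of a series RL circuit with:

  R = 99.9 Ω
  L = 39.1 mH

Step 1 — Angular frequency: ω = 2π·f = 2π·125 = 785.4 rad/s.
Step 2 — Component impedances:
  R: Z = R = 99.9 Ω
  L: Z = jωL = j·785.4·0.0391 = 0 + j30.71 Ω
Step 3 — Series combination: Z_total = R + L = 99.9 + j30.71 Ω = 104.5∠17.1° Ω.
Step 4 — Power factor: PF = cos(φ) = Re(Z)/|Z| = 99.9/104.51 = 0.9559.
Step 5 — Type: Im(Z) = 30.71 ⇒ lagging (phase φ = 17.1°).

PF = 0.9559 (lagging, φ = 17.1°)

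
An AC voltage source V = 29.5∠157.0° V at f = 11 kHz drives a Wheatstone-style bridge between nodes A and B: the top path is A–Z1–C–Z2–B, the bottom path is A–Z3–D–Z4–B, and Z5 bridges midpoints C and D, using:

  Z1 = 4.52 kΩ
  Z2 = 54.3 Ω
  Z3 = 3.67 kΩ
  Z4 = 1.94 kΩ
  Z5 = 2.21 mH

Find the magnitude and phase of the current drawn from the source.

Step 1 — Angular frequency: ω = 2π·f = 2π·1.1e+04 = 6.912e+04 rad/s.
Step 2 — Component impedances:
  Z1: Z = R = 4520 Ω
  Z2: Z = R = 54.3 Ω
  Z3: Z = R = 3670 Ω
  Z4: Z = R = 1940 Ω
  Z5: Z = jωL = j·6.912e+04·0.00221 = 0 + j152.7 Ω
Step 3 — Bridge requires nodal analysis (the Z5 bridge couples midpoints C and D, so the two paths cannot be reduced to a simple series/parallel combination). Setting node B to ground and injecting 1 A at node A, the 3-node admittance system at A, C, D solves to V_A = Z_AB = 2082 + j41.67 Ω = 2083∠1.1° Ω.
Step 4 — Source phasor: V = 29.5∠157.0° V = -27.15 + j11.53 V.
Step 5 — Ohm's law: I = V / Z_total = (-27.15 + j11.53) / (2082 + j41.67) = -0.01293 + j0.005794 A.
Step 6 — Convert to polar: |I| = 0.01416 A, ∠I = 155.9°.

I = 0.01416∠155.9° A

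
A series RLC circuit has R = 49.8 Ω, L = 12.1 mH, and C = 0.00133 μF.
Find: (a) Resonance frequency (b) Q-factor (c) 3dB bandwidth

Step 1 — Resonance condition Im(Z)=0 gives ω₀ = 1/√(LC).
Step 2 — ω₀ = 1/√(0.0121·1.33e-09) = 2.493e+05 rad/s.
Step 3 — f₀ = ω₀/(2π) = 3.967e+04 Hz.
Step 4 — Series Q: Q = ω₀L/R = 2.493e+05·0.0121/49.8 = 60.57.
Step 5 — 3dB bandwidth: Δω = ω₀/Q = 4116 rad/s; BW = Δω/(2π) = 655 Hz.

(a) f₀ = 3.967e+04 Hz  (b) Q = 60.57  (c) BW = 655 Hz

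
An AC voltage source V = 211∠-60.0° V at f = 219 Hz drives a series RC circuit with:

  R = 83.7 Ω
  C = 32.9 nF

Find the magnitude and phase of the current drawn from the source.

Step 1 — Angular frequency: ω = 2π·f = 2π·219 = 1376 rad/s.
Step 2 — Component impedances:
  R: Z = R = 83.7 Ω
  C: Z = 1/(jωC) = -j/(ω·C) = 0 - j2.209e+04 Ω
Step 3 — Series combination: Z_total = R + C = 83.7 - j2.209e+04 Ω = 2.209e+04∠-89.8° Ω.
Step 4 — Source phasor: V = 211∠-60.0° V = 105.5 - j182.7 V.
Step 5 — Ohm's law: I = V / Z_total = (105.5 - j182.7) / (83.7 - j2.209e+04) = 0.00829 + j0.004745 A.
Step 6 — Convert to polar: |I| = 0.009552 A, ∠I = 29.8°.

I = 0.009552∠29.8° A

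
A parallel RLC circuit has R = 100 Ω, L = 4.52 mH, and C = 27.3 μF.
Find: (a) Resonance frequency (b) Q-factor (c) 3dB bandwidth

Step 1 — Resonance: ω₀ = 1/√(LC) = 1/√(0.00452·2.73e-05) = 2847 rad/s.
Step 2 — f₀ = ω₀/(2π) = 453.1 Hz.
Step 3 — Parallel Q: Q = R/(ω₀L) = 100/(2847·0.00452) = 7.772.
Step 4 — Bandwidth: Δω = ω₀/Q = 366.3 rad/s; BW = Δω/(2π) = 58.3 Hz.

(a) f₀ = 453.1 Hz  (b) Q = 7.772  (c) BW = 58.3 Hz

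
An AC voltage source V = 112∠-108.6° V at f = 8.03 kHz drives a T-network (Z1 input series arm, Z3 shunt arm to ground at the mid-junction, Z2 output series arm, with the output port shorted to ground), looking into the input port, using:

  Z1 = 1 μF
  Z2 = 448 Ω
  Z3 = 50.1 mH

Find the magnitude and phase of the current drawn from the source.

Step 1 — Angular frequency: ω = 2π·f = 2π·8030 = 5.045e+04 rad/s.
Step 2 — Component impedances:
  Z1: Z = 1/(jωC) = -j/(ω·C) = 0 - j19.82 Ω
  Z2: Z = R = 448 Ω
  Z3: Z = jωL = j·5.045e+04·0.0501 = 0 + j2528 Ω
Step 3 — With the output port shorted to ground, the output series arm Z2 runs from the junction to ground; the shunt arm Z3 also runs from the junction to ground. They appear in parallel: Z3 || Z2 = 434.4 + j76.98 Ω.
Step 4 — Series with input arm Z1: Z_in = Z1 + (Z3 || Z2) = 434.4 + j57.16 Ω = 438.1∠7.5° Ω.
Step 5 — Source phasor: V = 112∠-108.6° V = -35.72 - j106.2 V.
Step 6 — Ohm's law: I = V / Z_total = (-35.72 - j106.2) / (434.4 + j57.16) = -0.1125 - j0.2296 A.
Step 7 — Convert to polar: |I| = 0.2556 A, ∠I = -116.1°.

I = 0.2556∠-116.1° A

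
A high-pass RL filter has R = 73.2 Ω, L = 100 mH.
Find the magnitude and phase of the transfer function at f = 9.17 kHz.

Step 1 — Angular frequency: ω = 2π·9170 = 5.762e+04 rad/s.
Step 2 — Transfer function: H(jω) = jωL/(R + jωL).
Step 3 — Numerator jωL = j·5762; denominator R + jωL = 73.2 + j5762.
Step 4 — H = 0.9998 + j0.0127.
Step 5 — Magnitude: |H| = 0.9999 (-0.0 dB); phase: φ = 0.7°.

|H| = 0.9999 (-0.0 dB), φ = 0.7°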